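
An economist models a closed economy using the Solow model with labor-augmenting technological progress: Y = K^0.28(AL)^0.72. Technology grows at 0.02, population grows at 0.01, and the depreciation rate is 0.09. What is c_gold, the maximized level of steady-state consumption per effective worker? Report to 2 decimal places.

The effective depreciation rate is n + g + δ = 0.01 + 0.02 + 0.09 = 0.12.
At the golden rule the marginal product of capital equals n+g+δ: 0.28·k^(0.28−1) = 0.12. Solving, k_gold = (0.28/0.12)^(1/0.72) ≈ 3.2440.
y_gold = 3.2440^0.28 ≈ 1.3903.
c_gold = y_gold − (n+g+δ)·k_gold = 1.3903 − 0.12·3.2440 ≈ 1.0010.

c_gold ≈ 1.00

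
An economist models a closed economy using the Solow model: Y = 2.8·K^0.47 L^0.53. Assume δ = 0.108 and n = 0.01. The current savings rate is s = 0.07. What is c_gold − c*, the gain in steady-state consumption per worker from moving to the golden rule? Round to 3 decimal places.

Δc ≈ 8.512

Break-even investment rate: n + δ = 0.01 + 0.108 = 0.118.
Current steady state (s = 0.07): k* = (0.07·2.8/0.118)^(1/0.53) ≈ 2.6050, y* = 2.8·2.6050^0.47 ≈ 4.3912, c* = (1−0.07)·4.3912 ≈ 4.0838.
Setting f'(k) = n+δ gives 0.47·2.8·k^(0.47−1) = 0.118, hence k_gold = (0.47·2.8/0.118)^(1/0.53) ≈ 94.6623.
y_gold = 2.8·94.6623^0.47 ≈ 23.7663, c_gold = y_gold − 0.118·k_gold ≈ 12.5961.
Gain: Δc = 12.5961 − 4.0838 ≈ 8.5123.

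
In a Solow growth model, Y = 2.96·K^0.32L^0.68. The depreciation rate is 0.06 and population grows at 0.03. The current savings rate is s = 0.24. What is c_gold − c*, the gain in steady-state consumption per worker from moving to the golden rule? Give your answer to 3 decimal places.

The effective depreciation rate is n + δ = 0.03 + 0.06 = 0.09.
Current steady state (s = 0.24): k* = (0.24·2.96/0.09)^(1/0.68) ≈ 20.8690, y* = 2.96·20.8690^0.32 ≈ 7.8259, c* = (1−0.24)·7.8259 ≈ 5.9477.
At the golden rule the marginal product of capital equals n+δ: 0.32·2.96·k^(0.32−1) = 0.09. Solving, k_gold = (0.32·2.96/0.09)^(1/0.68) ≈ 31.8591.
y_gold = 2.96·31.8591^0.32 ≈ 8.9604, c_gold = y_gold − 0.09·k_gold ≈ 6.0931.
Gain: Δc = 6.0931 − 5.9477 ≈ 0.1454.

Δc ≈ 0.145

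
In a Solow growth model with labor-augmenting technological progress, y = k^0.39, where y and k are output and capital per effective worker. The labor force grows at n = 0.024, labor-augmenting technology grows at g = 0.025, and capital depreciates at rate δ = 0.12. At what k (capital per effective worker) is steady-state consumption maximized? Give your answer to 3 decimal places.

k_gold ≈ 3.939

Break-even investment rate: n + g + δ = 0.024 + 0.025 + 0.12 = 0.169.
Maximizing c = f(k) − (n+g+δ)·k gives f'(k) = n+g+δ, i.e. 0.39·k^(0.39−1) = 0.169, so k_gold = (0.39/0.169)^(1/0.61) ≈ 3.9389.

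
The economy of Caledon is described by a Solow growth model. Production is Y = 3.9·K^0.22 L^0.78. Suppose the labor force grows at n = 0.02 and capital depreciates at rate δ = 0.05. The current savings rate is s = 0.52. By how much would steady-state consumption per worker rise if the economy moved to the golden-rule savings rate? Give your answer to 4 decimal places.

Break-even investment rate: n + δ = 0.02 + 0.05 = 0.07.
Current steady state (s = 0.52): k* = (0.52·3.9/0.07)^(1/0.78) ≈ 74.8722, y* = 3.9·74.8722^0.22 ≈ 10.0789, c* = (1−0.52)·10.0789 ≈ 4.8379.
Golden rule sets MPK = n+δ: 0.22·3.9·k^(0.22−1) = 0.07, so k_gold = (0.22·3.9/0.07)^(1/0.78) ≈ 24.8525.
y_gold = 3.9·24.8525^0.22 ≈ 7.9076, c_gold = y_gold − 0.07·k_gold ≈ 6.1679.
Gain: Δc = 6.1679 − 4.8379 ≈ 1.3301.

Δc ≈ 1.3301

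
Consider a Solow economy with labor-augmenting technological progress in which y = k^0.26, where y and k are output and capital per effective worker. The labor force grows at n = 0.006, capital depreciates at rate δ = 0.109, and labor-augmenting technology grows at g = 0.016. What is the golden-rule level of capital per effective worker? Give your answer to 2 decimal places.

k_gold ≈ 2.53

n + g + δ = 0.006 + 0.016 + 0.109 = 0.131.
Golden rule sets MPK = n+g+δ: 0.26·k^(0.26−1) = 0.131, so k_gold = (0.26/0.131)^(1/0.74) ≈ 2.5252.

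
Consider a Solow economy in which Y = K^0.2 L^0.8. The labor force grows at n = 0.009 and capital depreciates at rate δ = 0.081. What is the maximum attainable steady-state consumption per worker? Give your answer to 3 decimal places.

n + δ = 0.009 + 0.081 = 0.09.
At the golden rule the marginal product of capital equals n+δ: 0.2·k^(0.2−1) = 0.09. Solving, k_gold = (0.2/0.09)^(1/0.8) ≈ 2.7132.
y_gold = 2.7132^0.2 ≈ 1.2209.
c_gold = y_gold − (n+δ)·k_gold = 1.2209 − 0.09·2.7132 ≈ 0.9768.

c_gold ≈ 0.977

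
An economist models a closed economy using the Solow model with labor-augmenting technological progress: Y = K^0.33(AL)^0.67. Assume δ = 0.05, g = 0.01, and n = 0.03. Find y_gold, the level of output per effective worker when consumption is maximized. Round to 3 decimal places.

Break-even investment rate: n + g + δ = 0.03 + 0.01 + 0.05 = 0.09.
Maximizing c = f(k) − (n+g+δ)·k gives f'(k) = n+g+δ, i.e. 0.33·k^(0.33−1) = 0.09, so k_gold = (0.33/0.09)^(1/0.67) ≈ 6.9534.
Output: y_gold = k_gold^0.33 = 6.9534^0.33 ≈ 1.8964.

y_gold ≈ 1.896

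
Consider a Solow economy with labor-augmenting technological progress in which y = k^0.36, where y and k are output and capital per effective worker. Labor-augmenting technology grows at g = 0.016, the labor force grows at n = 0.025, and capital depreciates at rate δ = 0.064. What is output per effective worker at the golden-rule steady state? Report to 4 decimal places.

y_gold ≈ 1.9999

n + g + δ = 0.025 + 0.016 + 0.064 = 0.105.
At the golden rule the marginal product of capital equals n+g+δ: 0.36·k^(0.36−1) = 0.105. Solving, k_gold = (0.36/0.105)^(1/0.64) ≈ 6.8567.
Output: y_gold = k_gold^0.36 = 6.8567^0.36 ≈ 1.9999.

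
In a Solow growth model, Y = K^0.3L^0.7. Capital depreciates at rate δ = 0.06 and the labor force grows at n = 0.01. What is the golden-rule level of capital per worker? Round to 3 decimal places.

k_gold ≈ 7.996

Break-even investment rate: n + δ = 0.01 + 0.06 = 0.07.
Golden rule sets MPK = n+δ: 0.3·k^(0.3−1) = 0.07, so k_gold = (0.3/0.07)^(1/0.7) ≈ 7.9963.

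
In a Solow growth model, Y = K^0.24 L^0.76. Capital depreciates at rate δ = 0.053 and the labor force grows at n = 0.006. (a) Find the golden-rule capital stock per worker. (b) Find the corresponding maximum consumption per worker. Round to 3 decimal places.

The effective depreciation rate is n + δ = 0.006 + 0.053 = 0.059.
Golden rule sets MPK = n+δ: 0.24·k^(0.24−1) = 0.059, so k_gold = (0.24/0.059)^(1/0.76) ≈ 6.3356.
y_gold = 6.3356^0.24 ≈ 1.5575; c_gold = y_gold − 0.059·k_gold ≈ 1.1837.

(a) k_gold ≈ 6.336; (b) c_gold ≈ 1.184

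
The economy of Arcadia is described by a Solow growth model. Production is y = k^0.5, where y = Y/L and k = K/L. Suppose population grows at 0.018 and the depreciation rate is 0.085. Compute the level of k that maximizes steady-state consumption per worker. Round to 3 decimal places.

k_gold ≈ 23.565

n + δ = 0.018 + 0.085 = 0.103.
At the golden rule the marginal product of capital equals n+δ: 0.5·k^(0.5−1) = 0.103. Solving, k_gold = (0.5/0.103)^(1/0.5) ≈ 23.5649.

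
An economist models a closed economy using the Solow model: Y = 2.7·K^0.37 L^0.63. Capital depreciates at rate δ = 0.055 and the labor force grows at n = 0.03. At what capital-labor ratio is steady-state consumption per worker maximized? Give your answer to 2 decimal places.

k_gold ≈ 49.96

The effective depreciation rate is n + δ = 0.03 + 0.055 = 0.085.
Maximizing c = f(k) − (n+δ)·k gives f'(k) = n+δ, i.e. 0.37·2.7·k^(0.37−1) = 0.085, so k_gold = (0.37·2.7/0.085)^(1/0.63) ≈ 49.9626.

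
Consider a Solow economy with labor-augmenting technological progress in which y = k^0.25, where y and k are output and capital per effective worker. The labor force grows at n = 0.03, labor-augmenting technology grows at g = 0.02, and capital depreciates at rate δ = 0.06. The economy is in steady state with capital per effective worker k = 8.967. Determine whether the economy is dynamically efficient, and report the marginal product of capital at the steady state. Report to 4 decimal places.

dynamically inefficient; MPK ≈ 0.0482

n + g + δ = 0.03 + 0.02 + 0.06 = 0.11.
MPK = 0.25·k^(0.25−1) = 0.25·8.967^(-0.75) ≈ 0.0482.
MPK < 0.11, so the economy is dynamically inefficient (over-saving).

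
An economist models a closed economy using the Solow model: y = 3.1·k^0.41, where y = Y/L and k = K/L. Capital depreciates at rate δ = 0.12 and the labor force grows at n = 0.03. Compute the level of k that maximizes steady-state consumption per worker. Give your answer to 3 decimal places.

n + δ = 0.03 + 0.12 = 0.15.
At the golden rule the marginal product of capital equals n+δ: 0.41·3.1·k^(0.41−1) = 0.15. Solving, k_gold = (0.41·3.1/0.15)^(1/0.59) ≈ 37.4088.

k_gold ≈ 37.409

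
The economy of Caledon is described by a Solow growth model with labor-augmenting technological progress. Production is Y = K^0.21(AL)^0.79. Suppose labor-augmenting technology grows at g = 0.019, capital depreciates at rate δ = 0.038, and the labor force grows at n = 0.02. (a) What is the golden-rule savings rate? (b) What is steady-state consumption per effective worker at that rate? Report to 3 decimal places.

The effective depreciation rate is n + g + δ = 0.02 + 0.019 + 0.038 = 0.077.
For Cobb-Douglas, s_gold equals capital's share: s_gold = 0.21.
At the golden rule the marginal product of capital equals n+g+δ: 0.21·k^(0.21−1) = 0.077. Solving, k_gold = (0.21/0.077)^(1/0.79) ≈ 3.5609.
y_gold = 3.5609^0.21 ≈ 1.3056; c_gold = (1−0.21)·y_gold ≈ 1.0315.

(a) s_gold = 0.210; (b) c_gold ≈ 1.031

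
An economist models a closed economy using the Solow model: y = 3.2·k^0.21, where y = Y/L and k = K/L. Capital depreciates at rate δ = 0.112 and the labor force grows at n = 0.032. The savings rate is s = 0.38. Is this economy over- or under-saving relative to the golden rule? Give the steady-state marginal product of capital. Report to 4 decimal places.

The effective depreciation rate is n + δ = 0.032 + 0.112 = 0.144.
Steady-state k*: s·A·k^0.21 = 0.144·k gives k* = (0.38·3.2/0.144)^(1/0.79) ≈ 14.8893.
MPK = 0.21·3.2·14.8893^(-0.79) ≈ 0.0796.
MPK < n+δ = 0.144, so the economy is dynamically inefficient (over-saving).

over-saving; MPK ≈ 0.0796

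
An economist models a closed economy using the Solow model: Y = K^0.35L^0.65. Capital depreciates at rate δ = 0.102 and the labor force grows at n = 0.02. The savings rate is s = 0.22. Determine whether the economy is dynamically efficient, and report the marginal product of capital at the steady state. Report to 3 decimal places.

The effective depreciation rate is n + δ = 0.02 + 0.102 = 0.122.
Steady-state k*: s·k^0.35 = 0.122·k gives k* = (0.22/0.122)^(1/0.65) ≈ 2.4771.
MPK = 0.35·2.4771^(-0.65) ≈ 0.1941.
MPK > n+δ = 0.122, so the economy is dynamically efficient (under-saving).

dynamically efficient; MPK ≈ 0.194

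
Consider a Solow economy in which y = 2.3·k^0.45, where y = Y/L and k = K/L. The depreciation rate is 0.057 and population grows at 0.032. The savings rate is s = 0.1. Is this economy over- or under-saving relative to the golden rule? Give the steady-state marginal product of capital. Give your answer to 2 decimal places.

The effective depreciation rate is n + δ = 0.032 + 0.057 = 0.089.
Steady-state k*: s·A·k^0.45 = 0.089·k gives k* = (0.1·2.3/0.089)^(1/0.55) ≈ 5.6196.
MPK = 0.45·2.3·5.6196^(-0.55) ≈ 0.4005.
MPK > n+δ = 0.089, so the economy is dynamically efficient (under-saving).

under-saving; MPK ≈ 0.40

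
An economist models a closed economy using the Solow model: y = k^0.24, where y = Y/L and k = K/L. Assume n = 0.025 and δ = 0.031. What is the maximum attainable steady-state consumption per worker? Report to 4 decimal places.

c_gold ≈ 1.2034

Break-even investment rate: n + δ = 0.025 + 0.031 = 0.056.
At the golden rule the marginal product of capital equals n+δ: 0.24·k^(0.24−1) = 0.056. Solving, k_gold = (0.24/0.056)^(1/0.76) ≈ 6.7859.
y_gold = 6.7859^0.24 ≈ 1.5834.
c_gold = y_gold − (n+δ)·k_gold = 1.5834 − 0.056·6.7859 ≈ 1.2034.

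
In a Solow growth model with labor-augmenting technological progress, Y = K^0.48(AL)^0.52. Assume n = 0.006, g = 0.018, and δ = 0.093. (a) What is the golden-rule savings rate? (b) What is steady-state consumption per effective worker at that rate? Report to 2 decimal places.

n + g + δ = 0.006 + 0.018 + 0.093 = 0.117.
For Cobb-Douglas, s_gold equals capital's share: s_gold = 0.48.
Setting f'(k) = n+g+δ gives 0.48·k^(0.48−1) = 0.117, hence k_gold = (0.48/0.117)^(1/0.52) ≈ 15.0992.
y_gold = 15.0992^0.48 ≈ 3.6804; c_gold = (1−0.48)·y_gold ≈ 1.9138.

(a) s_gold = 0.48; (b) c_gold ≈ 1.91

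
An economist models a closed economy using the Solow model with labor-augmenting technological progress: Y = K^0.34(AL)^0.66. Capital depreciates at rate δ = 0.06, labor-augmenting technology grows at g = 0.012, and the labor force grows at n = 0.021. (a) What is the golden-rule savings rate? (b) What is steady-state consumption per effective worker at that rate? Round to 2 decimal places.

(a) s_gold = 0.34; (b) c_gold ≈ 1.29

Capital per effective worker breaks even when investment replaces (n + g + δ)·k; here n + g + δ = 0.093.
For Cobb-Douglas, s_gold equals capital's share: s_gold = 0.34.
At the golden rule the marginal product of capital equals n+g+δ: 0.34·k^(0.34−1) = 0.093. Solving, k_gold = (0.34/0.093)^(1/0.66) ≈ 7.1289.
y_gold = 7.1289^0.34 ≈ 1.9500; c_gold = (1−0.34)·y_gold ≈ 1.2870.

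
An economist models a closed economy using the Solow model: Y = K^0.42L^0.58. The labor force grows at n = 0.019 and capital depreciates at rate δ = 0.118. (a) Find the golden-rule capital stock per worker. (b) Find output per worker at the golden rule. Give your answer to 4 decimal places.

(a) k_gold ≈ 6.8999; (b) y_gold ≈ 2.2507

Capital per worker breaks even when investment replaces (n + δ)·k; here n + δ = 0.137.
Golden rule sets MPK = n+δ: 0.42·k^(0.42−1) = 0.137, so k_gold = (0.42/0.137)^(1/0.58) ≈ 6.8999.
y_gold = 6.8999^0.42 ≈ 2.2507.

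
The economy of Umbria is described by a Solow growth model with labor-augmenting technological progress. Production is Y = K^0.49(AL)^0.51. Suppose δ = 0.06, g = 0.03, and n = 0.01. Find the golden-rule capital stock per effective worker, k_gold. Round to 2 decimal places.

Break-even investment rate: n + g + δ = 0.01 + 0.03 + 0.06 = 0.1.
Setting f'(k) = n+g+δ gives 0.49·k^(0.49−1) = 0.1, hence k_gold = (0.49/0.1)^(1/0.51) ≈ 22.5593.

k_gold ≈ 22.56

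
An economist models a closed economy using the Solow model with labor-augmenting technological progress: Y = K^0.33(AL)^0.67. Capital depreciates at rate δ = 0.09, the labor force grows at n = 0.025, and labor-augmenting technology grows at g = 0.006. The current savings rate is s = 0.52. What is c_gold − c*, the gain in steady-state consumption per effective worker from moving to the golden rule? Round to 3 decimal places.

n + g + δ = 0.025 + 0.006 + 0.09 = 0.121.
Current steady state (s = 0.52): k* = (0.52/0.121)^(1/0.67) ≈ 8.8125, y* = 8.8125^0.33 ≈ 2.0506, c* = (1−0.52)·2.0506 ≈ 0.9843.
Maximizing c = f(k) − (n+g+δ)·k gives f'(k) = n+g+δ, i.e. 0.33·k^(0.33−1) = 0.121, so k_gold = (0.33/0.121)^(1/0.67) ≈ 4.4703.
y_gold = 4.4703^0.33 ≈ 1.6391, c_gold = y_gold − 0.121·k_gold ≈ 1.0982.
Gain: Δc = 1.0982 − 0.9843 ≈ 0.1139.

Δc ≈ 0.114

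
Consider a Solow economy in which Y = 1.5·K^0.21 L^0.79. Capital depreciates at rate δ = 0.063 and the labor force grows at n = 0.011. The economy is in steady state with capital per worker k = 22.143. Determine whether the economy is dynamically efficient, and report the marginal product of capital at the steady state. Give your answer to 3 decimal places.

n + δ = 0.011 + 0.063 = 0.074.
MPK = 0.21·1.5·k^(0.21−1) = 0.21·1.5·22.143^(-0.79) ≈ 0.0273.
MPK < 0.074, so the economy is dynamically inefficient (over-saving).

dynamically inefficient; MPK ≈ 0.027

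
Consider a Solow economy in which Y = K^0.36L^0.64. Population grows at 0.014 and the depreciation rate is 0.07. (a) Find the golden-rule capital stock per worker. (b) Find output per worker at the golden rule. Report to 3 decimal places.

The effective depreciation rate is n + δ = 0.014 + 0.07 = 0.084.
Golden rule sets MPK = n+δ: 0.36·k^(0.36−1) = 0.084, so k_gold = (0.36/0.084)^(1/0.64) ≈ 9.7171.
y_gold = 9.7171^0.36 ≈ 2.2673.

(a) k_gold ≈ 9.717; (b) y_gold ≈ 2.267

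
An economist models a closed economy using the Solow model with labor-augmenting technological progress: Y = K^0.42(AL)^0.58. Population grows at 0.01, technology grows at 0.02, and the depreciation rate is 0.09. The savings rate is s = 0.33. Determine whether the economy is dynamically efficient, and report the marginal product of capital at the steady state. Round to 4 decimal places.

Capital per effective worker breaks even when investment replaces (n + g + δ)·k; here n + g + δ = 0.12.
Steady-state k*: s·k^0.42 = 0.12·k gives k* = (0.33/0.12)^(1/0.58) ≈ 5.7210.
MPK = 0.42·5.7210^(-0.58) ≈ 0.1527.
MPK > n+g+δ = 0.12, so the economy is dynamically efficient (under-saving).

dynamically efficient; MPK ≈ 0.1527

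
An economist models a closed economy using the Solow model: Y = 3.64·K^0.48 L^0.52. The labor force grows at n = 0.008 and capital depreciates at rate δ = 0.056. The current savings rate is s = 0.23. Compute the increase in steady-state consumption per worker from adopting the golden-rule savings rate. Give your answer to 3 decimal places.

Capital per worker breaks even when investment replaces (n + δ)·k; here n + δ = 0.064.
Current steady state (s = 0.23): k* = (0.23·3.64/0.064)^(1/0.52) ≈ 140.4114, y* = 3.64·140.4114^0.48 ≈ 39.0710, c* = (1−0.23)·39.0710 ≈ 30.0847.
Setting f'(k) = n+δ gives 0.48·3.64·k^(0.48−1) = 0.064, hence k_gold = (0.48·3.64/0.064)^(1/0.52) ≈ 577.8981.
y_gold = 3.64·577.8981^0.48 ≈ 77.0531, c_gold = y_gold − 0.064·k_gold ≈ 40.0676.
Gain: Δc = 40.0676 − 30.0847 ≈ 9.9829.

Δc ≈ 9.983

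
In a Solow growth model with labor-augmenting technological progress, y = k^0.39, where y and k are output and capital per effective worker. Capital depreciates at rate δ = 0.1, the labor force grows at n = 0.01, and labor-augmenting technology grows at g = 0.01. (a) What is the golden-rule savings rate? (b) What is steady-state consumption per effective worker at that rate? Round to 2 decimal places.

Capital per effective worker breaks even when investment replaces (n + g + δ)·k; here n + g + δ = 0.12.
For Cobb-Douglas, s_gold equals capital's share: s_gold = 0.39.
Setting f'(k) = n+g+δ gives 0.39·k^(0.39−1) = 0.12, hence k_gold = (0.39/0.12)^(1/0.61) ≈ 6.9048.
y_gold = 6.9048^0.39 ≈ 2.1246; c_gold = (1−0.39)·y_gold ≈ 1.2960.

(a) s_gold = 0.39; (b) c_gold ≈ 1.30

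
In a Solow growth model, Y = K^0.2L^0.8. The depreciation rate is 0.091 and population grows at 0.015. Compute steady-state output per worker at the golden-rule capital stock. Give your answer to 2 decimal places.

y_gold ≈ 1.17

Break-even investment rate: n + δ = 0.015 + 0.091 = 0.106.
At the golden rule the marginal product of capital equals n+δ: 0.2·k^(0.2−1) = 0.106. Solving, k_gold = (0.2/0.106)^(1/0.8) ≈ 2.2113.
Output: y_gold = k_gold^0.2 = 2.2113^0.2 ≈ 1.1720.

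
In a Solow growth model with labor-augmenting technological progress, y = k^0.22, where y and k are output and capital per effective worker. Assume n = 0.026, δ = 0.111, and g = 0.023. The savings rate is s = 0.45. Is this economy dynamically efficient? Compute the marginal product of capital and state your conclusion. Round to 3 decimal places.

n + g + δ = 0.026 + 0.023 + 0.111 = 0.16.
Steady-state k*: s·k^0.22 = 0.16·k gives k* = (0.45/0.16)^(1/0.78) ≈ 3.7650.
MPK = 0.22·3.7650^(-0.78) ≈ 0.0782.
MPK < n+g+δ = 0.16, so the economy is dynamically inefficient (over-saving).

dynamically inefficient; MPK ≈ 0.078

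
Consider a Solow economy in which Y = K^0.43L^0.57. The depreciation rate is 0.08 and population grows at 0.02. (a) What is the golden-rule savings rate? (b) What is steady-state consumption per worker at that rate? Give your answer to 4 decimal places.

(a) s_gold = 0.4300; (b) c_gold ≈ 1.7130

Break-even investment rate: n + δ = 0.02 + 0.08 = 0.1.
For Cobb-Douglas, s_gold equals capital's share: s_gold = 0.43.
Golden rule sets MPK = n+δ: 0.43·k^(0.43−1) = 0.1, so k_gold = (0.43/0.1)^(1/0.57) ≈ 12.9225.
y_gold = 12.9225^0.43 ≈ 3.0052; c_gold = (1−0.43)·y_gold ≈ 1.7130.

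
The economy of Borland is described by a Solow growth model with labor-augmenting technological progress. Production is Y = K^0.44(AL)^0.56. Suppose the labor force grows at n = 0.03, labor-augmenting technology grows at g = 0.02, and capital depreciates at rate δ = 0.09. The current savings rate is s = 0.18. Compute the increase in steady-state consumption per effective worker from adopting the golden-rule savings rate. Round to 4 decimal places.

Break-even investment rate: n + g + δ = 0.03 + 0.02 + 0.09 = 0.14.
Current steady state (s = 0.18): k* = (0.18/0.14)^(1/0.56) ≈ 1.5664, y* = 1.5664^0.44 ≈ 1.2183, c* = (1−0.18)·1.2183 ≈ 0.9990.
Setting f'(k) = n+g+δ gives 0.44·k^(0.44−1) = 0.14, hence k_gold = (0.44/0.14)^(1/0.56) ≈ 7.7282.
y_gold = 7.7282^0.44 ≈ 2.4590, c_gold = y_gold − 0.14·k_gold ≈ 1.3770.
Gain: Δc = 1.3770 − 0.9990 ≈ 0.3780.

Δc ≈ 0.3780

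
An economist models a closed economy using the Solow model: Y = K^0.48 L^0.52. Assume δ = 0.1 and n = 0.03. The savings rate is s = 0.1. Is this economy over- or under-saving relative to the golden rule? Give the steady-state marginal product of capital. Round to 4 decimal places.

Break-even investment rate: n + δ = 0.03 + 0.1 = 0.13.
Steady-state k*: s·k^0.48 = 0.13·k gives k* = (0.1/0.13)^(1/0.52) ≈ 0.6038.
MPK = 0.48·0.6038^(-0.52) ≈ 0.6240.
MPK > n+δ = 0.13, so the economy is dynamically efficient (under-saving).

under-saving; MPK ≈ 0.6240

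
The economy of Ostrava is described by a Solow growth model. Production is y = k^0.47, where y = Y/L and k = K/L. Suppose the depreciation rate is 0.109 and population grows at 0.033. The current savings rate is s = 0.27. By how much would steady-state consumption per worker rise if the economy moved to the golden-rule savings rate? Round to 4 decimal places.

Δc ≈ 0.2413

The effective depreciation rate is n + δ = 0.033 + 0.109 = 0.142.
Current steady state (s = 0.27): k* = (0.27/0.142)^(1/0.53) ≈ 3.3617, y* = 3.3617^0.47 ≈ 1.7680, c* = (1−0.27)·1.7680 ≈ 1.2906.
Maximizing c = f(k) − (n+δ)·k gives f'(k) = n+δ, i.e. 0.47·k^(0.47−1) = 0.142, so k_gold = (0.47/0.142)^(1/0.53) ≈ 9.5669.
y_gold = 9.5669^0.47 ≈ 2.8904, c_gold = y_gold − 0.142·k_gold ≈ 1.5319.
Gain: Δc = 1.5319 − 1.2906 ≈ 0.2413.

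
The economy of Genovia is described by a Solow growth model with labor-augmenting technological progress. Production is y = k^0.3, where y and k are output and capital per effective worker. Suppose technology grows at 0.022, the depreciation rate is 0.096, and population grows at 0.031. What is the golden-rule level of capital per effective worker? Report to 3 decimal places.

The effective depreciation rate is n + g + δ = 0.031 + 0.022 + 0.096 = 0.149.
At the golden rule the marginal product of capital equals n+g+δ: 0.3·k^(0.3−1) = 0.149. Solving, k_gold = (0.3/0.149)^(1/0.7) ≈ 2.7176.

k_gold ≈ 2.718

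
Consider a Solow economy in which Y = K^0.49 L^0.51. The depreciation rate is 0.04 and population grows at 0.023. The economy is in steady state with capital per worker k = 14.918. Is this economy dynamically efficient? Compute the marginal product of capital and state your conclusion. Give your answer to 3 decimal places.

n + δ = 0.023 + 0.04 = 0.063.
MPK = 0.49·k^(0.49−1) = 0.49·14.918^(-0.51) ≈ 0.1235.
MPK > 0.063, so the economy is dynamically efficient (under-saving).

dynamically efficient; MPK ≈ 0.123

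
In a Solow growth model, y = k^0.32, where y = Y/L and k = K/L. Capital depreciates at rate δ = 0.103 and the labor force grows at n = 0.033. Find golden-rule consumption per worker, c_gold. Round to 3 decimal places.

Capital per worker breaks even when investment replaces (n + δ)·k; here n + δ = 0.136.
At the golden rule the marginal product of capital equals n+δ: 0.32·k^(0.32−1) = 0.136. Solving, k_gold = (0.32/0.136)^(1/0.68) ≈ 3.5195.
y_gold = 3.5195^0.32 ≈ 1.4958.
c_gold = y_gold − (n+δ)·k_gold = 1.4958 − 0.136·3.5195 ≈ 1.0171.

c_gold ≈ 1.017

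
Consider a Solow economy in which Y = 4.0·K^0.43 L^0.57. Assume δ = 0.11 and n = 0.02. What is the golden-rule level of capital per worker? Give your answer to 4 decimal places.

n + δ = 0.02 + 0.11 = 0.13.
Setting f'(k) = n+δ gives 0.43·4.0·k^(0.43−1) = 0.13, hence k_gold = (0.43·4.0/0.13)^(1/0.57) ≈ 92.8310.

k_gold ≈ 92.8310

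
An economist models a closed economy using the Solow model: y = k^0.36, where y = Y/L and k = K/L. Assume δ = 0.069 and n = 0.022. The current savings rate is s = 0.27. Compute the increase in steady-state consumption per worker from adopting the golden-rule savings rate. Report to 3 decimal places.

Δc ≈ 0.041

n + δ = 0.022 + 0.069 = 0.091.
Current steady state (s = 0.27): k* = (0.27/0.091)^(1/0.64) ≈ 5.4702, y* = 5.4702^0.36 ≈ 1.8437, c* = (1−0.27)·1.8437 ≈ 1.3459.
Maximizing c = f(k) − (n+δ)·k gives f'(k) = n+δ, i.e. 0.36·k^(0.36−1) = 0.091, so k_gold = (0.36/0.091)^(1/0.64) ≈ 8.5747.
y_gold = 8.5747^0.36 ≈ 2.1675, c_gold = y_gold − 0.091·k_gold ≈ 1.3872.
Gain: Δc = 1.3872 − 1.3459 ≈ 0.0413.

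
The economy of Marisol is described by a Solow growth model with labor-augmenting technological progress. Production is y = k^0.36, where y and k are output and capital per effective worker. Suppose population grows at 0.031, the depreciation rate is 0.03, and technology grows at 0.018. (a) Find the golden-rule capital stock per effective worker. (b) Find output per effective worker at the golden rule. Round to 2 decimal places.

Capital per effective worker breaks even when investment replaces (n + g + δ)·k; here n + g + δ = 0.079.
Maximizing c = f(k) − (n+g+δ)·k gives f'(k) = n+g+δ, i.e. 0.36·k^(0.36−1) = 0.079, so k_gold = (0.36/0.079)^(1/0.64) ≈ 10.6950.
y_gold = 10.6950^0.36 ≈ 2.3470.

(a) k_gold ≈ 10.69; (b) y_gold ≈ 2.35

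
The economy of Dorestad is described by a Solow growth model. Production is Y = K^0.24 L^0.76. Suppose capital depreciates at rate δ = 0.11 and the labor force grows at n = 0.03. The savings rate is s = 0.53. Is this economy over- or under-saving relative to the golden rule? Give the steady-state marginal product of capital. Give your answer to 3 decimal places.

n + δ = 0.03 + 0.11 = 0.14.
Steady-state k*: s·k^0.24 = 0.14·k gives k* = (0.53/0.14)^(1/0.76) ≈ 5.7640.
MPK = 0.24·5.7640^(-0.76) ≈ 0.0634.
MPK < n+δ = 0.14, so the economy is dynamically inefficient (over-saving).

over-saving; MPK ≈ 0.063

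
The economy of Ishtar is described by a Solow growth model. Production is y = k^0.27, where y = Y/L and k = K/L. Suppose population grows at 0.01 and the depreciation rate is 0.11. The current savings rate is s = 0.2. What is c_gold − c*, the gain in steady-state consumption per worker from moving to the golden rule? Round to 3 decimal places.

n + δ = 0.01 + 0.11 = 0.12.
Current steady state (s = 0.2): k* = (0.2/0.12)^(1/0.73) ≈ 2.0133, y* = 2.0133^0.27 ≈ 1.2080, c* = (1−0.2)·1.2080 ≈ 0.9664.
Golden rule sets MPK = n+δ: 0.27·k^(0.27−1) = 0.12, so k_gold = (0.27/0.12)^(1/0.73) ≈ 3.0370.
y_gold = 3.0370^0.27 ≈ 1.3498, c_gold = y_gold − 0.12·k_gold ≈ 0.9853.
Gain: Δc = 0.9853 − 0.9664 ≈ 0.0190.

Δc ≈ 0.019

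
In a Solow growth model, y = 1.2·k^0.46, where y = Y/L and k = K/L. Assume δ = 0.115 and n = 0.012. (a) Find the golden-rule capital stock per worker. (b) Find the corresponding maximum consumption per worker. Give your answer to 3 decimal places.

(a) k_gold ≈ 15.196; (b) c_gold ≈ 2.266

Capital per worker breaks even when investment replaces (n + δ)·k; here n + δ = 0.127.
Setting f'(k) = n+δ gives 0.46·1.2·k^(0.46−1) = 0.127, hence k_gold = (0.46·1.2/0.127)^(1/0.54) ≈ 15.1961.
y_gold = 1.2·15.1961^0.46 ≈ 4.1954; c_gold = y_gold − 0.127·k_gold ≈ 2.2655.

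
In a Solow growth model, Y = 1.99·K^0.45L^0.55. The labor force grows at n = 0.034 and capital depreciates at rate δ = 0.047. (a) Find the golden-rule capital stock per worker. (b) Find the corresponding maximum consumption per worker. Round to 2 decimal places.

n + δ = 0.034 + 0.047 = 0.081.
At the golden rule the marginal product of capital equals n+δ: 0.45·1.99·k^(0.45−1) = 0.081. Solving, k_gold = (0.45·1.99/0.081)^(1/0.55) ≈ 78.9622.
y_gold = 1.99·78.9622^0.45 ≈ 14.2132; c_gold = y_gold − 0.081·k_gold ≈ 7.8173.

(a) k_gold ≈ 78.96; (b) c_gold ≈ 7.82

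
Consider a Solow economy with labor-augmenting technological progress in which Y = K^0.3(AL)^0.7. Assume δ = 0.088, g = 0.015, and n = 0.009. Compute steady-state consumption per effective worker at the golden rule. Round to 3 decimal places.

c_gold ≈ 1.068

The effective depreciation rate is n + g + δ = 0.009 + 0.015 + 0.088 = 0.112.
Golden rule sets MPK = n+g+δ: 0.3·k^(0.3−1) = 0.112, so k_gold = (0.3/0.112)^(1/0.7) ≈ 4.0859.
y_gold = 4.0859^0.3 ≈ 1.5254.
c_gold = y_gold − (n+g+δ)·k_gold = 1.5254 − 0.112·4.0859 ≈ 1.0678.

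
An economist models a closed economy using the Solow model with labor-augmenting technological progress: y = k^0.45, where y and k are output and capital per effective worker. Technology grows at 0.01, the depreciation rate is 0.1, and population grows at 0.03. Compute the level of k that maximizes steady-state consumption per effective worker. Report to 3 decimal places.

Break-even investment rate: n + g + δ = 0.03 + 0.01 + 0.1 = 0.14.
Golden rule sets MPK = n+g+δ: 0.45·k^(0.45−1) = 0.14, so k_gold = (0.45/0.14)^(1/0.55) ≈ 8.3555.

k_gold ≈ 8.355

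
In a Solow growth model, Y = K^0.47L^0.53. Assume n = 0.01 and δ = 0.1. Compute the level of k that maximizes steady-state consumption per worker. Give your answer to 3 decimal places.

k_gold ≈ 15.489

Break-even investment rate: n + δ = 0.01 + 0.1 = 0.11.
At the golden rule the marginal product of capital equals n+δ: 0.47·k^(0.47−1) = 0.11. Solving, k_gold = (0.47/0.11)^(1/0.53) ≈ 15.4885.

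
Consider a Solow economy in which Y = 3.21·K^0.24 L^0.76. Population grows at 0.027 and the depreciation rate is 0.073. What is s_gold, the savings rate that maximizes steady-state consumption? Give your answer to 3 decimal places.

s_gold = 0.240

Capital per worker breaks even when investment replaces (n + δ)·k; here n + δ = 0.1.
At the golden rule MPK = n+δ, and in any Cobb-Douglas steady state s = (n+δ)·k/y = MPK·k/y = capital's share 0.24.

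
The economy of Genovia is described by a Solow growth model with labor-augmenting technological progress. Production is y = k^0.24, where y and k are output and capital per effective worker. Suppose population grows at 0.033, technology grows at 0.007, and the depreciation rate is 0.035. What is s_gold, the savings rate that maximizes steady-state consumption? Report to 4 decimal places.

s_gold = 0.2400

n + g + δ = 0.033 + 0.007 + 0.035 = 0.075.
At the golden rule MPK = n+g+δ, and in any Cobb-Douglas steady state s = (n+g+δ)·k/y = MPK·k/y = capital's share 0.24.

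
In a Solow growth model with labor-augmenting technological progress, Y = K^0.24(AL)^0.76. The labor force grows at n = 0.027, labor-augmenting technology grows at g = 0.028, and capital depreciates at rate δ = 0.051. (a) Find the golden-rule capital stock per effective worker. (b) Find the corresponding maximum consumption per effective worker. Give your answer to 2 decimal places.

(a) k_gold ≈ 2.93; (b) c_gold ≈ 0.98

n + g + δ = 0.027 + 0.028 + 0.051 = 0.106.
Maximizing c = f(k) − (n+g+δ)·k gives f'(k) = n+g+δ, i.e. 0.24·k^(0.24−1) = 0.106, so k_gold = (0.24/0.106)^(1/0.76) ≈ 2.9308.
y_gold = 2.9308^0.24 ≈ 1.2944; c_gold = y_gold − 0.106·k_gold ≈ 0.9838.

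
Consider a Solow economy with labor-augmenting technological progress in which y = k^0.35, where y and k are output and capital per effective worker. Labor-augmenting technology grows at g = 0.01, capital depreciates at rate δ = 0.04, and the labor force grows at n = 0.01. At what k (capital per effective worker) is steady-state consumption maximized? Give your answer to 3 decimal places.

n + g + δ = 0.01 + 0.01 + 0.04 = 0.06.
Maximizing c = f(k) − (n+g+δ)·k gives f'(k) = n+g+δ, i.e. 0.35·k^(0.35−1) = 0.06, so k_gold = (0.35/0.06)^(1/0.65) ≈ 15.0776.

k_gold ≈ 15.078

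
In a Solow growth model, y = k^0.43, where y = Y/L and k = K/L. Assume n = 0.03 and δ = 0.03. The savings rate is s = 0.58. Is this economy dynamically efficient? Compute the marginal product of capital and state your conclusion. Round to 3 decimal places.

dynamically inefficient; MPK ≈ 0.044

The effective depreciation rate is n + δ = 0.03 + 0.03 = 0.06.
Steady-state k*: s·k^0.43 = 0.06·k gives k* = (0.58/0.06)^(1/0.57) ≈ 53.5249.
MPK = 0.43·53.5249^(-0.57) ≈ 0.0445.
MPK < n+δ = 0.06, so the economy is dynamically inefficient (over-saving).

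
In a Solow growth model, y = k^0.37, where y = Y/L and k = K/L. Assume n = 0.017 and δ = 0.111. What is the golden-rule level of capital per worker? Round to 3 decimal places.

k_gold ≈ 5.392

Break-even investment rate: n + δ = 0.017 + 0.111 = 0.128.
Setting f'(k) = n+δ gives 0.37·k^(0.37−1) = 0.128, hence k_gold = (0.37/0.128)^(1/0.63) ≈ 5.3918.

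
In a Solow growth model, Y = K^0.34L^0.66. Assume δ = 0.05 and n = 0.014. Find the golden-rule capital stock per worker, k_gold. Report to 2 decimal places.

k_gold ≈ 12.56

Capital per worker breaks even when investment replaces (n + δ)·k; here n + δ = 0.064.
At the golden rule the marginal product of capital equals n+δ: 0.34·k^(0.34−1) = 0.064. Solving, k_gold = (0.34/0.064)^(1/0.66) ≈ 12.5585.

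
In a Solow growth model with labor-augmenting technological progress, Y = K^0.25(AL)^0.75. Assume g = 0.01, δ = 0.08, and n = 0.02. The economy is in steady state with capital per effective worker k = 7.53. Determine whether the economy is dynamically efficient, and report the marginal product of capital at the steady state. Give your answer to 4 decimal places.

dynamically inefficient; MPK ≈ 0.0550

Break-even investment rate: n + g + δ = 0.02 + 0.01 + 0.08 = 0.11.
MPK = 0.25·k^(0.25−1) = 0.25·7.53^(-0.75) ≈ 0.0550.
MPK < 0.11, so the economy is dynamically inefficient (over-saving).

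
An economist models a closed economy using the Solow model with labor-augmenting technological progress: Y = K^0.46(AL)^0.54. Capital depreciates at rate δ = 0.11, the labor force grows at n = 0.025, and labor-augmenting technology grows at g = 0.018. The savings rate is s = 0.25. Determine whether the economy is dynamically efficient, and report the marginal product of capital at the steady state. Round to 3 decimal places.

Break-even investment rate: n + g + δ = 0.025 + 0.018 + 0.11 = 0.153.
Steady-state k*: s·k^0.46 = 0.153·k gives k* = (0.25/0.153)^(1/0.54) ≈ 2.4826.
MPK = 0.46·2.4826^(-0.54) ≈ 0.2815.
MPK > n+g+δ = 0.153, so the economy is dynamically efficient (under-saving).

dynamically efficient; MPK ≈ 0.282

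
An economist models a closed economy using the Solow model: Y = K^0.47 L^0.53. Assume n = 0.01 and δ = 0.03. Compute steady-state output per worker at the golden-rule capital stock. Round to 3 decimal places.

y_gold ≈ 8.890

n + δ = 0.01 + 0.03 = 0.04.
At the golden rule the marginal product of capital equals n+δ: 0.47·k^(0.47−1) = 0.04. Solving, k_gold = (0.47/0.04)^(1/0.53) ≈ 104.4574.
Output: y_gold = k_gold^0.47 = 104.4574^0.47 ≈ 8.8900.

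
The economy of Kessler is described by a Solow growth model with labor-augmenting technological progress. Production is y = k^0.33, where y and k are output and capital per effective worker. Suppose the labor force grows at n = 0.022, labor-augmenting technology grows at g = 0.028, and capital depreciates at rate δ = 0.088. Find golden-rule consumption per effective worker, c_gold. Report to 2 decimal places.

c_gold ≈ 1.03

Capital per effective worker breaks even when investment replaces (n + g + δ)·k; here n + g + δ = 0.138.
Golden rule sets MPK = n+g+δ: 0.33·k^(0.33−1) = 0.138, so k_gold = (0.33/0.138)^(1/0.67) ≈ 3.6739.
y_gold = 3.6739^0.33 ≈ 1.5364.
c_gold = y_gold − (n+g+δ)·k_gold = 1.5364 − 0.138·3.6739 ≈ 1.0294.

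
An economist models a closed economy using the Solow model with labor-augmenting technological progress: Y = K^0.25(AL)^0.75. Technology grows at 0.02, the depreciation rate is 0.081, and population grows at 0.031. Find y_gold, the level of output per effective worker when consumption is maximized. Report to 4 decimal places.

y_gold ≈ 1.2372

n + g + δ = 0.031 + 0.02 + 0.081 = 0.132.
Setting f'(k) = n+g+δ gives 0.25·k^(0.25−1) = 0.132, hence k_gold = (0.25/0.132)^(1/0.75) ≈ 2.3433.
Output: y_gold = k_gold^0.25 = 2.3433^0.25 ≈ 1.2372.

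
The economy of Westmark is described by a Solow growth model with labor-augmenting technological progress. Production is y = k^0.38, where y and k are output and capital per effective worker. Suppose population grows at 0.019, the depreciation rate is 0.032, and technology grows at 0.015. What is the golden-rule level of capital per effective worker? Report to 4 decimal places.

k_gold ≈ 16.8342

Capital per effective worker breaks even when investment replaces (n + g + δ)·k; here n + g + δ = 0.066.
Golden rule sets MPK = n+g+δ: 0.38·k^(0.38−1) = 0.066, so k_gold = (0.38/0.066)^(1/0.62) ≈ 16.8342.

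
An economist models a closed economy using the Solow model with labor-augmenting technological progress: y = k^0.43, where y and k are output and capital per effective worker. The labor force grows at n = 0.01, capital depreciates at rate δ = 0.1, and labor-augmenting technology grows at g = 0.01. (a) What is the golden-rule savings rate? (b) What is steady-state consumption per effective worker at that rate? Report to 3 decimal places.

(a) s_gold = 0.430; (b) c_gold ≈ 1.493

Capital per effective worker breaks even when investment replaces (n + g + δ)·k; here n + g + δ = 0.12.
For Cobb-Douglas, s_gold equals capital's share: s_gold = 0.43.
Maximizing c = f(k) − (n+g+δ)·k gives f'(k) = n+g+δ, i.e. 0.43·k^(0.43−1) = 0.12, so k_gold = (0.43/0.12)^(1/0.57) ≈ 9.3850.
y_gold = 9.3850^0.43 ≈ 2.6191; c_gold = (1−0.43)·y_gold ≈ 1.4929.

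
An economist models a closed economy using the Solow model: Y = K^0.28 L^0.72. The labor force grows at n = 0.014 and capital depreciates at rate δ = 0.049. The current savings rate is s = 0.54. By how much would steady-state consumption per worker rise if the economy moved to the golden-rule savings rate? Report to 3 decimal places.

Δc ≈ 0.225

Break-even investment rate: n + δ = 0.014 + 0.049 = 0.063.
Current steady state (s = 0.54): k* = (0.54/0.063)^(1/0.72) ≈ 19.7655, y* = 19.7655^0.28 ≈ 2.3060, c* = (1−0.54)·2.3060 ≈ 1.0607.
At the golden rule the marginal product of capital equals n+δ: 0.28·k^(0.28−1) = 0.063. Solving, k_gold = (0.28/0.063)^(1/0.72) ≈ 7.9386.
y_gold = 7.9386^0.28 ≈ 1.7862, c_gold = y_gold − 0.063·k_gold ≈ 1.2861.
Gain: Δc = 1.2861 − 1.0607 ≈ 0.2253.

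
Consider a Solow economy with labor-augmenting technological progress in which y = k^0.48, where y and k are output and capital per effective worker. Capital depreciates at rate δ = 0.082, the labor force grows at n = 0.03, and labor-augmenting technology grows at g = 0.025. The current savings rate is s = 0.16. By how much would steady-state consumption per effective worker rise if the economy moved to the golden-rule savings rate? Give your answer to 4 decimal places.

Δc ≈ 0.6850

n + g + δ = 0.03 + 0.025 + 0.082 = 0.137.
Current steady state (s = 0.16): k* = (0.16/0.137)^(1/0.52) ≈ 1.3478, y* = 1.3478^0.48 ≈ 1.1540, c* = (1−0.16)·1.1540 ≈ 0.9694.
At the golden rule the marginal product of capital equals n+g+δ: 0.48·k^(0.48−1) = 0.137. Solving, k_gold = (0.48/0.137)^(1/0.52) ≈ 11.1469.
y_gold = 11.1469^0.48 ≈ 3.1815, c_gold = y_gold − 0.137·k_gold ≈ 1.6544.
Gain: Δc = 1.6544 − 0.9694 ≈ 0.6850.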